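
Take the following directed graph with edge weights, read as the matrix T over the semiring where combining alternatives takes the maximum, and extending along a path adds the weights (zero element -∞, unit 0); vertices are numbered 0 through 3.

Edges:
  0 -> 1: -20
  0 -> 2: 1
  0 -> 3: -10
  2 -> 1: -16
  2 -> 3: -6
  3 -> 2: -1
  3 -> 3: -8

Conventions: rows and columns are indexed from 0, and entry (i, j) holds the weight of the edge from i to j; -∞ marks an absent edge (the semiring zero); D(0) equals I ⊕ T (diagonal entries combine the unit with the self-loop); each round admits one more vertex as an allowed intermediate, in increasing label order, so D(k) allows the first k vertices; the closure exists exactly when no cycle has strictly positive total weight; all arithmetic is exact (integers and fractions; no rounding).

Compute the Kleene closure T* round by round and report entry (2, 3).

D(0):
  [0, -20, 1, -10]
  [-∞, 0, -∞, -∞]
  [-∞, -16, 0, -6]
  [-∞, -∞, -1, 0]
D(1):
  [0, -20, 1, -10]
  [-∞, 0, -∞, -∞]
  [-∞, -16, 0, -6]
  [-∞, -∞, -1, 0]
D(2):
  [0, -20, 1, -10]
  [-∞, 0, -∞, -∞]
  [-∞, -16, 0, -6]
  [-∞, -∞, -1, 0]
D(3):
  [0, -15, 1, -5]
  [-∞, 0, -∞, -∞]
  [-∞, -16, 0, -6]
  [-∞, -17, -1, 0]
D(4):
  [0, -15, 1, -5]
  [-∞, 0, -∞, -∞]
  [-∞, -16, 0, -6]
  [-∞, -17, -1, 0]
Answer: T*[2][3] = -6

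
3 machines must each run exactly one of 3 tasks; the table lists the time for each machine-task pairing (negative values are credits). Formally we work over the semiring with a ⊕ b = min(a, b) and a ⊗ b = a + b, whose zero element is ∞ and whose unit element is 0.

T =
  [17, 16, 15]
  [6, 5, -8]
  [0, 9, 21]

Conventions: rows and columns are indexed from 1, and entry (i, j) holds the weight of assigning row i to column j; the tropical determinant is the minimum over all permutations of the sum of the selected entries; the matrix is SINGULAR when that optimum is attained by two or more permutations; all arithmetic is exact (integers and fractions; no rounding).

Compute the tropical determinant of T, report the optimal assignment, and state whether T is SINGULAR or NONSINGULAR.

σ = (1, 2, 3): 17 + 5 + 21 = 43
σ = (1, 3, 2): 17 + (-8) + 9 = 18
σ = (2, 1, 3): 16 + 6 + 21 = 43
σ = (2, 3, 1): 16 + (-8) + 0 = 8
σ = (3, 1, 2): 15 + 6 + 9 = 30
σ = (3, 2, 1): 15 + 5 + 0 = 20
Optimal value attained by: σ = (2, 3, 1).
Answer: det⊕(T) = 8; verdict: NONSINGULAR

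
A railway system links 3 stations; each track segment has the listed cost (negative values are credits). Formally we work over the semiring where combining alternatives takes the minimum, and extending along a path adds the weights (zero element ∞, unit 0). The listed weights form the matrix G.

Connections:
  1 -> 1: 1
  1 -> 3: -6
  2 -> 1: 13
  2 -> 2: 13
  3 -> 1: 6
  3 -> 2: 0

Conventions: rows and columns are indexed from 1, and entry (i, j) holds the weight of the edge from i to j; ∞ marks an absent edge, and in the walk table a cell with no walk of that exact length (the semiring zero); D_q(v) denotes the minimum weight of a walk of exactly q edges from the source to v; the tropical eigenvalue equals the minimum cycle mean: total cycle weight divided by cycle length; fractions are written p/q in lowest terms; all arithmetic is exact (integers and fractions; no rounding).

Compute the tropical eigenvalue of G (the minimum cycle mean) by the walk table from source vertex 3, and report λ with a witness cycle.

q=0: [∞, ∞, 0]
q=1: [6, 0, ∞]
q=2: [7, 13, 0]
q=3: [6, 0, 1]
Optimal cycle mean attained by: cycle 1->3->1, total (-6) + 6, length 2.
Answer: λ = 0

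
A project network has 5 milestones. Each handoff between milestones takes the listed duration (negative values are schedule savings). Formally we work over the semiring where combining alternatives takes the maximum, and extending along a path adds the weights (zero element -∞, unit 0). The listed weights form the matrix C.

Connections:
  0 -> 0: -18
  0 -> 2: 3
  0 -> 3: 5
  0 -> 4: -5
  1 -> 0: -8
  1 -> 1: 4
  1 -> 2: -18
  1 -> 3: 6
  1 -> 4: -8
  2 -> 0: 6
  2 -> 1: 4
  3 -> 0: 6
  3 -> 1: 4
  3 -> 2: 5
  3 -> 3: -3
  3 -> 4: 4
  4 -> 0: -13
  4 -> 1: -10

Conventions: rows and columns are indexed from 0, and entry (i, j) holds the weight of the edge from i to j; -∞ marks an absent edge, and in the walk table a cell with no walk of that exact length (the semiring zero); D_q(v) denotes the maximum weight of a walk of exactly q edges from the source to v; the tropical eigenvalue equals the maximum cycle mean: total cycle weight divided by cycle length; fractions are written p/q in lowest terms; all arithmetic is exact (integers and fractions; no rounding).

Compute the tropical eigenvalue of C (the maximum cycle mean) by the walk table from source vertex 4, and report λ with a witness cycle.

q=0: [-∞, -∞, -∞, -∞, 0]
q=1: [-13, -10, -∞, -∞, -∞]
q=2: [-18, -6, -10, -4, -18]
q=3: [2, 0, 1, 0, 0]
q=4: [7, 5, 5, 7, 4]
q=5: [13, 11, 12, 12, 11]
Optimal cycle mean attained by: cycle 0->3->0, total 5 + 6, length 2.
Answer: λ = 11/2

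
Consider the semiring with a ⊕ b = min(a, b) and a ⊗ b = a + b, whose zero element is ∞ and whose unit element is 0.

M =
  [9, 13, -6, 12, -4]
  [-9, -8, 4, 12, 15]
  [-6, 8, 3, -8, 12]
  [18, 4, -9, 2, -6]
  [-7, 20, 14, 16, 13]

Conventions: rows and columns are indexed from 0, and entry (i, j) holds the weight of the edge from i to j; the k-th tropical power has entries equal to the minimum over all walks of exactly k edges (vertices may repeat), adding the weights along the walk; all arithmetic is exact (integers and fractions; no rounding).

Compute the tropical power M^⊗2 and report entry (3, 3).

M^⊗2:
  [-12, 2, -3, -14, 5]
  [-17, -16, -15, -4, -13]
  [-3, -4, -17, -6, -14]
  [-15, -4, -7, -17, -4]
  [2, 6, -13, 5, -11]
Key observation: the optimum is the walk 3->2->3, with weight (-9) + (-8) = -17.
Optimal value attained by: walk 3->2->3.
Answer: (M^⊗2)[3][3] = -17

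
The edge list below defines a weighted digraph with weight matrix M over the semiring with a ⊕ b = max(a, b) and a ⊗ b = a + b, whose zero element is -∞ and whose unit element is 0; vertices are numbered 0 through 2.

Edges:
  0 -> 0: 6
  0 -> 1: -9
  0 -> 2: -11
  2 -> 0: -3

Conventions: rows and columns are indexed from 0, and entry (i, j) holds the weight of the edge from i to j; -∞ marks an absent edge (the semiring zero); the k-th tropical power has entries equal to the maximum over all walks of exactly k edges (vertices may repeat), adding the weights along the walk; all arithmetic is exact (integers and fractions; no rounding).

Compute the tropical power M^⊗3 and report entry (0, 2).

M^⊗2:
  [12, -3, -5]
  [-∞, -∞, -∞]
  [3, -12, -14]
M^⊗3:
  [18, 3, 1]
  [-∞, -∞, -∞]
  [9, -6, -8]
Key observation: the optimum is the walk 0->0->0->2, with weight 6 + 6 + (-11) = 1.
Optimal value attained by: walk 0->0->0->2.
Answer: (M^⊗3)[0][2] = 1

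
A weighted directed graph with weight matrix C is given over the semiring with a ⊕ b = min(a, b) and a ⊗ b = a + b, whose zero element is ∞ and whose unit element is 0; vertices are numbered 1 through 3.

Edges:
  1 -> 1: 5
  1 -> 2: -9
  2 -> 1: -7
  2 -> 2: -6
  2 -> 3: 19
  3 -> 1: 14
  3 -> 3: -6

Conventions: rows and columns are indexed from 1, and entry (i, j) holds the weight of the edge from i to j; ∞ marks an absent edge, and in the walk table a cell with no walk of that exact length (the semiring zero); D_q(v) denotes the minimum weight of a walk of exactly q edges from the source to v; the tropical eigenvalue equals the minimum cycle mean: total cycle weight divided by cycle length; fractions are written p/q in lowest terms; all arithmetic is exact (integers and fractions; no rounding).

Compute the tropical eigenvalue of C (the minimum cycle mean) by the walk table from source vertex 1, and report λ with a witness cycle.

q=0: [0, ∞, ∞]
q=1: [5, -9, ∞]
q=2: [-16, -15, 10]
q=3: [-22, -25, 4]
Optimal cycle mean attained by: cycle 1->2->1, total (-9) + (-7), length 2.
Answer: λ = -8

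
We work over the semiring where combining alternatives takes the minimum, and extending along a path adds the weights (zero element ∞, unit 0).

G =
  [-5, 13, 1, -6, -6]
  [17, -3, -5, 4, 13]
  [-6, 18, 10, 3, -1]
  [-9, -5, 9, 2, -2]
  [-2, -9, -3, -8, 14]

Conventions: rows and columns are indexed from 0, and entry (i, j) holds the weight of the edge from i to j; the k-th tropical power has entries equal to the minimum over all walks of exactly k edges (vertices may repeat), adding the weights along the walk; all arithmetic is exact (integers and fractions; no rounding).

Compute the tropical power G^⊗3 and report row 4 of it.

G^⊗2:
  [-15, -15, -9, -14, -11]
  [-11, -6, -8, -2, -6]
  [-11, -10, -5, -12, -12]
  [-14, -11, -10, -15, -15]
  [-17, -13, -14, -8, -10]
G^⊗3:
  [-23, -20, -20, -21, -21]
  [-16, -15, -11, -17, -17]
  [-21, -21, -15, -20, -17]
  [-24, -24, -18, -23, -20]
  [-22, -19, -18, -23, -23]
Answer: row 4 of G^⊗3 = [-22, -19, -18, -23, -23]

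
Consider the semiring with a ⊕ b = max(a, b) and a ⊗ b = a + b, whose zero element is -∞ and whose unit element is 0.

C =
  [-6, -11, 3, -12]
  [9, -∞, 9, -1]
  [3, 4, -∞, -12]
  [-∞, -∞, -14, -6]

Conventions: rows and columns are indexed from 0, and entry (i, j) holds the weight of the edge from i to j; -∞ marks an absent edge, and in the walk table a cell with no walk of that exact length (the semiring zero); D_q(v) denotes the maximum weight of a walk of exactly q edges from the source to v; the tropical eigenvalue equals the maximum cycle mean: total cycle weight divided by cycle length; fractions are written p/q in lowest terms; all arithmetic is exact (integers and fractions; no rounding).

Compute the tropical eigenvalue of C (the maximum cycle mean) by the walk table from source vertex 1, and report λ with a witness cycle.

q=0: [-∞, 0, -∞, -∞]
q=1: [9, -∞, 9, -1]
q=2: [12, 13, 12, -3]
q=3: [22, 16, 22, 12]
q=4: [25, 26, 25, 15]
Optimal cycle mean attained by: cycle 1->2->1, total 9 + 4, length 2.
Answer: λ = 13/2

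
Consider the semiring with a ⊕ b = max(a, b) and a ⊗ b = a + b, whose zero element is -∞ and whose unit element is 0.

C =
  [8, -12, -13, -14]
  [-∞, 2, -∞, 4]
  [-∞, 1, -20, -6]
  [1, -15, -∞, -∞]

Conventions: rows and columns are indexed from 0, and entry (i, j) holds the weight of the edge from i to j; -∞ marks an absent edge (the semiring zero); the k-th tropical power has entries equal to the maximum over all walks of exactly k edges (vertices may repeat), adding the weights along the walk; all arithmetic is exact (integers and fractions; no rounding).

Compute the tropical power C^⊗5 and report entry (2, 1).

C^⊗2:
  [16, -4, -5, -6]
  [5, 4, -∞, 6]
  [-5, 3, -40, 5]
  [9, -11, -12, -11]
C^⊗3:
  [24, 4, 3, 2]
  [13, 6, -8, 8]
  [6, 5, -18, 7]
  [17, -3, -4, -5]
C^⊗4:
  [32, 12, 11, 10]
  [21, 8, 0, 10]
  [14, 7, -7, 9]
  [25, 5, 4, 3]
C^⊗5:
  [40, 20, 19, 18]
  [29, 10, 8, 12]
  [22, 9, 1, 11]
  [33, 13, 12, 11]
Key observation: the optimum is the walk 2->1->1->1->1->1, with weight 1 + 2 + 2 + 2 + 2 = 9.
Optimal value attained by: walk 2->1->1->1->1->1.
Answer: (C^⊗5)[2][1] = 9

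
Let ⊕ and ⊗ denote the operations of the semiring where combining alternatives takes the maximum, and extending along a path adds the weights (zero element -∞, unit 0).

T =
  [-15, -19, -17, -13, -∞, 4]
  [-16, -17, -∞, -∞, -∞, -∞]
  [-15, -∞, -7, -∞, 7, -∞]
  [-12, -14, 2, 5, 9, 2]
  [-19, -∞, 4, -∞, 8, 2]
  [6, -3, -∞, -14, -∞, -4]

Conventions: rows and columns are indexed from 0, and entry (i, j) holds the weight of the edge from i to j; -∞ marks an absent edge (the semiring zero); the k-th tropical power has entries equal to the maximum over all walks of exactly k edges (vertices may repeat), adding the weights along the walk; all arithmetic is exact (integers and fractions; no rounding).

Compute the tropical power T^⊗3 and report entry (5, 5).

T^⊗2:
  [10, 1, -11, -8, -4, 0]
  [-31, -34, -33, -29, -∞, -12]
  [-12, -34, 11, -28, 15, 9]
  [8, -1, 13, 10, 17, 11]
  [8, -1, 12, -12, 16, 10]
  [2, -7, -11, -7, -5, 10]
T^⊗3:
  [6, -3, 0, -3, 4, 14]
  [-6, -15, -27, -24, -20, -16]
  [15, 6, 19, -5, 23, 17]
  [17, 8, 21, 15, 25, 19]
  [16, 7, 20, -4, 24, 18]
  [16, 7, -1, -2, 3, 6]
Key observation: the optimum is the walk 5->0->5->5, with weight 6 + 4 + (-4) = 6.
Optimal value attained by: walk 5->0->5->5.
Answer: (T^⊗3)[5][5] = 6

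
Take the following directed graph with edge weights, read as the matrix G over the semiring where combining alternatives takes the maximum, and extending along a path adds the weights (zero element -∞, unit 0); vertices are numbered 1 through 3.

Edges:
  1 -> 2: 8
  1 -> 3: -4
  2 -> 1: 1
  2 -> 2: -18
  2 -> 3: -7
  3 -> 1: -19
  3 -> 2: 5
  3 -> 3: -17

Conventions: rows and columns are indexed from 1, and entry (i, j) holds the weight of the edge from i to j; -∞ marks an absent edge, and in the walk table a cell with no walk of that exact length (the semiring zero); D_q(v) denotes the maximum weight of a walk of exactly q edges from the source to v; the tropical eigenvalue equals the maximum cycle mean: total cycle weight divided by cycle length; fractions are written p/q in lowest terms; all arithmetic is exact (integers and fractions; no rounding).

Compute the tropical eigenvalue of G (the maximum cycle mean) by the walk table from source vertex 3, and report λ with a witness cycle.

q=0: [-∞, -∞, 0]
q=1: [-19, 5, -17]
q=2: [6, -11, -2]
q=3: [-10, 14, 2]
Optimal cycle mean attained by: cycle 1->2->1, total 8 + 1, length 2.
Answer: λ = 9/2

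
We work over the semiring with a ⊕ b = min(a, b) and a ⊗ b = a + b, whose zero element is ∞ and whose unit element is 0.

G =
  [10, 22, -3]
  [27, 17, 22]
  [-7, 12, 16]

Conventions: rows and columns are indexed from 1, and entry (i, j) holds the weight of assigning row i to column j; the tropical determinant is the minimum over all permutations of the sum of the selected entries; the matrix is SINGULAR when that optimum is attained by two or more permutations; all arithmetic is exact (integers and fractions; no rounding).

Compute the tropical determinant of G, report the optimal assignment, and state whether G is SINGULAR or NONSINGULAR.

σ = (1, 2, 3): 10 + 17 + 16 = 43
σ = (1, 3, 2): 10 + 22 + 12 = 44
σ = (2, 1, 3): 22 + 27 + 16 = 65
σ = (2, 3, 1): 22 + 22 + (-7) = 37
σ = (3, 1, 2): (-3) + 27 + 12 = 36
σ = (3, 2, 1): (-3) + 17 + (-7) = 7
Optimal value attained by: σ = (3, 2, 1).
Answer: det⊕(G) = 7; verdict: NONSINGULAR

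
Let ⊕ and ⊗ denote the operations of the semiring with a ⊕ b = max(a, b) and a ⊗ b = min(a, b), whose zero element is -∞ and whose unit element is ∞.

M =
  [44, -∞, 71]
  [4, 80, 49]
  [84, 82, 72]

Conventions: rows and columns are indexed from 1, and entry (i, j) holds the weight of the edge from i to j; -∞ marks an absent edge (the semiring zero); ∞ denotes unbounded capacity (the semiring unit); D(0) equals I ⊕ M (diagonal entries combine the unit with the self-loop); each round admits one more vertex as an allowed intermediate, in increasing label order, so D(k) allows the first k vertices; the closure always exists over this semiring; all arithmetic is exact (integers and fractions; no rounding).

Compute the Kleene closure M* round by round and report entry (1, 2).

D(0):
  [∞, -∞, 71]
  [4, ∞, 49]
  [84, 82, ∞]
D(1):
  [∞, -∞, 71]
  [4, ∞, 49]
  [84, 82, ∞]
D(2):
  [∞, -∞, 71]
  [4, ∞, 49]
  [84, 82, ∞]
D(3):
  [∞, 71, 71]
  [49, ∞, 49]
  [84, 82, ∞]
Answer: M*[1][2] = 71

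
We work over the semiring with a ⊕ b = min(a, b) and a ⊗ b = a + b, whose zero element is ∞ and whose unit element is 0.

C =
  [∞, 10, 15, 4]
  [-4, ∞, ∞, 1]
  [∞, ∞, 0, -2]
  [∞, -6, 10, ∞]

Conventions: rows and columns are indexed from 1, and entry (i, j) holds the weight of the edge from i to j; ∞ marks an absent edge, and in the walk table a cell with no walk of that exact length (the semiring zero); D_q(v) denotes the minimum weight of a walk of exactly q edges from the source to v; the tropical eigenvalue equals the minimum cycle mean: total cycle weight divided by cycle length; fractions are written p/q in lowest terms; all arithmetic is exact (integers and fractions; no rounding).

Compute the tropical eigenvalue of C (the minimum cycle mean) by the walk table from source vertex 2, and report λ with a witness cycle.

q=0: [∞, 0, ∞, ∞]
q=1: [-4, ∞, ∞, 1]
q=2: [∞, -5, 11, 0]
q=3: [-9, -6, 10, -4]
q=4: [-10, -10, 6, -5]
Optimal cycle mean attained by: cycle 2->4->2, total 1 + (-6), length 2.
Answer: λ = -5/2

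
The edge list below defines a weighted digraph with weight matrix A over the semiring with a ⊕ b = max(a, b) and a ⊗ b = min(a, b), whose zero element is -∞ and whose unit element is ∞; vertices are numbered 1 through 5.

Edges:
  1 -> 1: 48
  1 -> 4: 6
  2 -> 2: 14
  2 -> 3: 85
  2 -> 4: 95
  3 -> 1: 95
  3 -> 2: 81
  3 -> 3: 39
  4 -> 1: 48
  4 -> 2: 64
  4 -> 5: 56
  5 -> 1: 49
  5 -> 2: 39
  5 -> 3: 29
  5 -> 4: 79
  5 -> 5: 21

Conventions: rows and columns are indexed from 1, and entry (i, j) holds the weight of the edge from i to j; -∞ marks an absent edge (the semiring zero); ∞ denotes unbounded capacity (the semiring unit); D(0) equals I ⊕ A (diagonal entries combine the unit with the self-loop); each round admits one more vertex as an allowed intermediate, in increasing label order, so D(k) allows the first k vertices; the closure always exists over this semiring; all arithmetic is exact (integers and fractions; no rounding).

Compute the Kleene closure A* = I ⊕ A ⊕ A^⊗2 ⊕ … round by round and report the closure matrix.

D(0):
  [∞, -∞, -∞, 6, -∞]
  [-∞, ∞, 85, 95, -∞]
  [95, 81, ∞, -∞, -∞]
  [48, 64, -∞, ∞, 56]
  [49, 39, 29, 79, ∞]
D(1):
  [∞, -∞, -∞, 6, -∞]
  [-∞, ∞, 85, 95, -∞]
  [95, 81, ∞, 6, -∞]
  [48, 64, -∞, ∞, 56]
  [49, 39, 29, 79, ∞]
D(2):
  [∞, -∞, -∞, 6, -∞]
  [-∞, ∞, 85, 95, -∞]
  [95, 81, ∞, 81, -∞]
  [48, 64, 64, ∞, 56]
  [49, 39, 39, 79, ∞]
D(3):
  [∞, -∞, -∞, 6, -∞]
  [85, ∞, 85, 95, -∞]
  [95, 81, ∞, 81, -∞]
  [64, 64, 64, ∞, 56]
  [49, 39, 39, 79, ∞]
D(4):
  [∞, 6, 6, 6, 6]
  [85, ∞, 85, 95, 56]
  [95, 81, ∞, 81, 56]
  [64, 64, 64, ∞, 56]
  [64, 64, 64, 79, ∞]
D(5):
  [∞, 6, 6, 6, 6]
  [85, ∞, 85, 95, 56]
  [95, 81, ∞, 81, 56]
  [64, 64, 64, ∞, 56]
  [64, 64, 64, 79, ∞]
Answer: A* = [[∞, 6, 6, 6, 6], [85, ∞, 85, 95, 56], [95, 81, ∞, 81, 56], [64, 64, 64, ∞, 56], [64, 64, 64, 79, ∞]]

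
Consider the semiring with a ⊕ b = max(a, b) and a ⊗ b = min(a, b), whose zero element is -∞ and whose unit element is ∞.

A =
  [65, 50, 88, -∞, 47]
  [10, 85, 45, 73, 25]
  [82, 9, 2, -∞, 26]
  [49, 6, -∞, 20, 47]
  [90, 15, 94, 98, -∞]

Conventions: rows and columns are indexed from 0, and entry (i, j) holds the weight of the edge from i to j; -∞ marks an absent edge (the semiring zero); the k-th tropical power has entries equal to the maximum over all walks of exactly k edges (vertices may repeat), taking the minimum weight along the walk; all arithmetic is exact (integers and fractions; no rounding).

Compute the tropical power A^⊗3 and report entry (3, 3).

A^⊗2:
  [82, 50, 65, 50, 47]
  [49, 85, 45, 73, 47]
  [65, 50, 82, 26, 47]
  [49, 49, 49, 47, 47]
  [82, 50, 88, 20, 47]
A^⊗3:
  [65, 50, 82, 50, 47]
  [49, 85, 49, 73, 47]
  [82, 50, 65, 50, 47]
  [49, 49, 49, 49, 47]
  [82, 50, 82, 50, 47]
Key observation: the optimum is the walk 3->0->1->3, with weight 49 min 50 min 73 = 49.
Optimal value attained by: walk 3->0->1->3.
Answer: (A^⊗3)[3][3] = 49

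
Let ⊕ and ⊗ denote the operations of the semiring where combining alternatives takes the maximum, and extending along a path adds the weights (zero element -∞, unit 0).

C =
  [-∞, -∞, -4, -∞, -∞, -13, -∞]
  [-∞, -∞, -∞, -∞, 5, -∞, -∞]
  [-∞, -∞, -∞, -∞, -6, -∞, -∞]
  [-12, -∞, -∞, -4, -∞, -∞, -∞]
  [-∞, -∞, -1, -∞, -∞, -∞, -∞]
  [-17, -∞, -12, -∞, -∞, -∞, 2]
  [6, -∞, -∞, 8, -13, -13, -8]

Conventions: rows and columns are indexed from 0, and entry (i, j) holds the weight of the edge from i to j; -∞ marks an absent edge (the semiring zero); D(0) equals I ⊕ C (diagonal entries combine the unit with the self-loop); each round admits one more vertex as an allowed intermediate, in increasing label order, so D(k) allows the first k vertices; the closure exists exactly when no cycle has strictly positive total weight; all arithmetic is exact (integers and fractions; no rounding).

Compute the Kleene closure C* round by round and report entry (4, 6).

D(0):
  [0, -∞, -4, -∞, -∞, -13, -∞]
  [-∞, 0, -∞, -∞, 5, -∞, -∞]
  [-∞, -∞, 0, -∞, -6, -∞, -∞]
  [-12, -∞, -∞, 0, -∞, -∞, -∞]
  [-∞, -∞, -1, -∞, 0, -∞, -∞]
  [-17, -∞, -12, -∞, -∞, 0, 2]
  [6, -∞, -∞, 8, -13, -13, 0]
D(1):
  [0, -∞, -4, -∞, -∞, -13, -∞]
  [-∞, 0, -∞, -∞, 5, -∞, -∞]
  [-∞, -∞, 0, -∞, -6, -∞, -∞]
  [-12, -∞, -16, 0, -∞, -25, -∞]
  [-∞, -∞, -1, -∞, 0, -∞, -∞]
  [-17, -∞, -12, -∞, -∞, 0, 2]
  [6, -∞, 2, 8, -13, -7, 0]
D(2):
  [0, -∞, -4, -∞, -∞, -13, -∞]
  [-∞, 0, -∞, -∞, 5, -∞, -∞]
  [-∞, -∞, 0, -∞, -6, -∞, -∞]
  [-12, -∞, -16, 0, -∞, -25, -∞]
  [-∞, -∞, -1, -∞, 0, -∞, -∞]
  [-17, -∞, -12, -∞, -∞, 0, 2]
  [6, -∞, 2, 8, -13, -7, 0]
D(3):
  [0, -∞, -4, -∞, -10, -13, -∞]
  [-∞, 0, -∞, -∞, 5, -∞, -∞]
  [-∞, -∞, 0, -∞, -6, -∞, -∞]
  [-12, -∞, -16, 0, -22, -25, -∞]
  [-∞, -∞, -1, -∞, 0, -∞, -∞]
  [-17, -∞, -12, -∞, -18, 0, 2]
  [6, -∞, 2, 8, -4, -7, 0]
D(4):
  [0, -∞, -4, -∞, -10, -13, -∞]
  [-∞, 0, -∞, -∞, 5, -∞, -∞]
  [-∞, -∞, 0, -∞, -6, -∞, -∞]
  [-12, -∞, -16, 0, -22, -25, -∞]
  [-∞, -∞, -1, -∞, 0, -∞, -∞]
  [-17, -∞, -12, -∞, -18, 0, 2]
  [6, -∞, 2, 8, -4, -7, 0]
D(5):
  [0, -∞, -4, -∞, -10, -13, -∞]
  [-∞, 0, 4, -∞, 5, -∞, -∞]
  [-∞, -∞, 0, -∞, -6, -∞, -∞]
  [-12, -∞, -16, 0, -22, -25, -∞]
  [-∞, -∞, -1, -∞, 0, -∞, -∞]
  [-17, -∞, -12, -∞, -18, 0, 2]
  [6, -∞, 2, 8, -4, -7, 0]
D(6):
  [0, -∞, -4, -∞, -10, -13, -11]
  [-∞, 0, 4, -∞, 5, -∞, -∞]
  [-∞, -∞, 0, -∞, -6, -∞, -∞]
  [-12, -∞, -16, 0, -22, -25, -23]
  [-∞, -∞, -1, -∞, 0, -∞, -∞]
  [-17, -∞, -12, -∞, -18, 0, 2]
  [6, -∞, 2, 8, -4, -7, 0]
D(7):
  [0, -∞, -4, -3, -10, -13, -11]
  [-∞, 0, 4, -∞, 5, -∞, -∞]
  [-∞, -∞, 0, -∞, -6, -∞, -∞]
  [-12, -∞, -16, 0, -22, -25, -23]
  [-∞, -∞, -1, -∞, 0, -∞, -∞]
  [8, -∞, 4, 10, -2, 0, 2]
  [6, -∞, 2, 8, -4, -7, 0]
Answer: C*[4][6] = -∞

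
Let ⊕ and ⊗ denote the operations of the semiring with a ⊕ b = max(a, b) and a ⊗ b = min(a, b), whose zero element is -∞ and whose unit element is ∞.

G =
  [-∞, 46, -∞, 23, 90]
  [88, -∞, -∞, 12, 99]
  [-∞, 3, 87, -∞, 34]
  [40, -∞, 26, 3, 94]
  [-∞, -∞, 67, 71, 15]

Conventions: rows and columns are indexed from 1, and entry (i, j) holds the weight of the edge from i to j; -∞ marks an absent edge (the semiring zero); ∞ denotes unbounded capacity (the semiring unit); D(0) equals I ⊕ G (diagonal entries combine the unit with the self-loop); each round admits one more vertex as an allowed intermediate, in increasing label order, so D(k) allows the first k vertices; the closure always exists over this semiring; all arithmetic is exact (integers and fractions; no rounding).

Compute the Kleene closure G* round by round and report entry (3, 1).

D(0):
  [∞, 46, -∞, 23, 90]
  [88, ∞, -∞, 12, 99]
  [-∞, 3, ∞, -∞, 34]
  [40, -∞, 26, ∞, 94]
  [-∞, -∞, 67, 71, ∞]
D(1):
  [∞, 46, -∞, 23, 90]
  [88, ∞, -∞, 23, 99]
  [-∞, 3, ∞, -∞, 34]
  [40, 40, 26, ∞, 94]
  [-∞, -∞, 67, 71, ∞]
D(2):
  [∞, 46, -∞, 23, 90]
  [88, ∞, -∞, 23, 99]
  [3, 3, ∞, 3, 34]
  [40, 40, 26, ∞, 94]
  [-∞, -∞, 67, 71, ∞]
D(3):
  [∞, 46, -∞, 23, 90]
  [88, ∞, -∞, 23, 99]
  [3, 3, ∞, 3, 34]
  [40, 40, 26, ∞, 94]
  [3, 3, 67, 71, ∞]
D(4):
  [∞, 46, 23, 23, 90]
  [88, ∞, 23, 23, 99]
  [3, 3, ∞, 3, 34]
  [40, 40, 26, ∞, 94]
  [40, 40, 67, 71, ∞]
D(5):
  [∞, 46, 67, 71, 90]
  [88, ∞, 67, 71, 99]
  [34, 34, ∞, 34, 34]
  [40, 40, 67, ∞, 94]
  [40, 40, 67, 71, ∞]
Answer: G*[3][1] = 34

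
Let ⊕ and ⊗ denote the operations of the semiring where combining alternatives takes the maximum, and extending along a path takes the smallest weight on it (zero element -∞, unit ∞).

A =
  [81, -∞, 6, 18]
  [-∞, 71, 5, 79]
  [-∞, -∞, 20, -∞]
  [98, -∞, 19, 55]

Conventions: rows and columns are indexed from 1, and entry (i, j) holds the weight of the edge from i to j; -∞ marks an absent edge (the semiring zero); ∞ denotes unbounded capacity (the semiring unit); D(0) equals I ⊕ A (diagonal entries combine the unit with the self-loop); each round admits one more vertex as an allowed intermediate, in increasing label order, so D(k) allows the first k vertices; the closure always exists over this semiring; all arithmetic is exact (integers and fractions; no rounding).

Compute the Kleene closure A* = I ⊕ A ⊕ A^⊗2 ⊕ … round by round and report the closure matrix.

D(0):
  [∞, -∞, 6, 18]
  [-∞, ∞, 5, 79]
  [-∞, -∞, ∞, -∞]
  [98, -∞, 19, ∞]
D(1):
  [∞, -∞, 6, 18]
  [-∞, ∞, 5, 79]
  [-∞, -∞, ∞, -∞]
  [98, -∞, 19, ∞]
D(2):
  [∞, -∞, 6, 18]
  [-∞, ∞, 5, 79]
  [-∞, -∞, ∞, -∞]
  [98, -∞, 19, ∞]
D(3):
  [∞, -∞, 6, 18]
  [-∞, ∞, 5, 79]
  [-∞, -∞, ∞, -∞]
  [98, -∞, 19, ∞]
D(4):
  [∞, -∞, 18, 18]
  [79, ∞, 19, 79]
  [-∞, -∞, ∞, -∞]
  [98, -∞, 19, ∞]
Answer: A* = [[∞, -∞, 18, 18], [79, ∞, 19, 79], [-∞, -∞, ∞, -∞], [98, -∞, 19, ∞]]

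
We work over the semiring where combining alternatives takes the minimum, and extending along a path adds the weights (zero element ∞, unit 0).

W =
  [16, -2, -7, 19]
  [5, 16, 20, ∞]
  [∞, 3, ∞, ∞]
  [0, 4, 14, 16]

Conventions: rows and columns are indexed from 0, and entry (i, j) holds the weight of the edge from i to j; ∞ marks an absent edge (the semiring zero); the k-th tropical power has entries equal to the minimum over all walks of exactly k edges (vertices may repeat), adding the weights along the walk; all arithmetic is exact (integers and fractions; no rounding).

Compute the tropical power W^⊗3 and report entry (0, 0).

W^⊗2:
  [3, -4, 9, 35]
  [21, 3, -2, 24]
  [8, 19, 23, ∞]
  [9, -2, -7, 19]
W^⊗3:
  [1, 1, -4, 22]
  [8, 1, 14, 40]
  [24, 6, 1, 27]
  [3, -4, 2, 28]
Key observation: the optimum is the walk 0->2->1->0, with weight (-7) + 3 + 5 = 1.
Optimal value attained by: walk 0->2->1->0.
Answer: (W^⊗3)[0][0] = 1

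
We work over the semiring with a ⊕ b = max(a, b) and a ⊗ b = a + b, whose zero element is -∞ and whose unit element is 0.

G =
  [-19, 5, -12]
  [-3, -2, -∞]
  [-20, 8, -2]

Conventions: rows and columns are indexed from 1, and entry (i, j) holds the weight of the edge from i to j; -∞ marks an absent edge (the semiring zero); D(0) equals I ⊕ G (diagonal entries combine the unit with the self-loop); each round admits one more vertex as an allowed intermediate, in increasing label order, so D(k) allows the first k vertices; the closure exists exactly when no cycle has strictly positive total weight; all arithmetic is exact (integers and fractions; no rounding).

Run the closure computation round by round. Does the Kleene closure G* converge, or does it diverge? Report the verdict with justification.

D(0):
  [0, 5, -12]
  [-3, 0, -∞]
  [-20, 8, 0]
Detection: at round 1, diagonal entry (2, 2) turns strictly positive.
Key observation: the cycle 2->1->2 has total weight (-3) + 5, which is strictly positive.
Answer: DIVERGES — positive cycle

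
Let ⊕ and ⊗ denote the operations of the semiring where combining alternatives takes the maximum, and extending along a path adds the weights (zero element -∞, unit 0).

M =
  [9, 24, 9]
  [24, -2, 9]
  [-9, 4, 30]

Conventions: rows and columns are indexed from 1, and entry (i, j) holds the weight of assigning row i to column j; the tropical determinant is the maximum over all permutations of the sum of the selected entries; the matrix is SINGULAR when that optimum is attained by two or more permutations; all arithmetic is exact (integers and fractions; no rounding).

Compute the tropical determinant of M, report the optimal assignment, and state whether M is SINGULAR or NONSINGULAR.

σ = (1, 2, 3): 9 + (-2) + 30 = 37
σ = (1, 3, 2): 9 + 9 + 4 = 22
σ = (2, 1, 3): 24 + 24 + 30 = 78
σ = (2, 3, 1): 24 + 9 + (-9) = 24
σ = (3, 1, 2): 9 + 24 + 4 = 37
σ = (3, 2, 1): 9 + (-2) + (-9) = -2
Optimal value attained by: σ = (2, 1, 3).
Answer: det⊕(M) = 78; verdict: NONSINGULAR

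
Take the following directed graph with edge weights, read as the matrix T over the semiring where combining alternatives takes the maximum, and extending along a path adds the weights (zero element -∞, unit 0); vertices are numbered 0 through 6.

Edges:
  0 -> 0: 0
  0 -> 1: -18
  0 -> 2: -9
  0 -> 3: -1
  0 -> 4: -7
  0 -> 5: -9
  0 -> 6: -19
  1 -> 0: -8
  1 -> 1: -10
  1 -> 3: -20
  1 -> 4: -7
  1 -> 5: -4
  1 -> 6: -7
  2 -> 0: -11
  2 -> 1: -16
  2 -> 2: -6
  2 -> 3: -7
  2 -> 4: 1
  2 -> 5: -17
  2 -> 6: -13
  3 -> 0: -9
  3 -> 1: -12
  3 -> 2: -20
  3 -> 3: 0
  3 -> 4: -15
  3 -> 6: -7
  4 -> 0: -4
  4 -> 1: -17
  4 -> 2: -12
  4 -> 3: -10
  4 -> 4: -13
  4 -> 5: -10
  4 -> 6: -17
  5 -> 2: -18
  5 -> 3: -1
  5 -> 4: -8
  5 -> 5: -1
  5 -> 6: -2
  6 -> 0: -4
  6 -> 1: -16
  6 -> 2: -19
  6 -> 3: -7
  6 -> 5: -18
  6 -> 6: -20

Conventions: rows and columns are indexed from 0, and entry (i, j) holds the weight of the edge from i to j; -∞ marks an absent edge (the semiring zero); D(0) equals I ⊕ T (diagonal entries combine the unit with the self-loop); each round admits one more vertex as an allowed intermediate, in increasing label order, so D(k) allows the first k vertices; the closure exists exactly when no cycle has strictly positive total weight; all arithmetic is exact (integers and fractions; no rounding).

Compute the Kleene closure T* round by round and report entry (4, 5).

D(0):
  [0, -18, -9, -1, -7, -9, -19]
  [-8, 0, -∞, -20, -7, -4, -7]
  [-11, -16, 0, -7, 1, -17, -13]
  [-9, -12, -20, 0, -15, -∞, -7]
  [-4, -17, -12, -10, 0, -10, -17]
  [-∞, -∞, -18, -1, -8, 0, -2]
  [-4, -16, -19, -7, -∞, -18, 0]
D(1):
  [0, -18, -9, -1, -7, -9, -19]
  [-8, 0, -17, -9, -7, -4, -7]
  [-11, -16, 0, -7, 1, -17, -13]
  [-9, -12, -18, 0, -15, -18, -7]
  [-4, -17, -12, -5, 0, -10, -17]
  [-∞, -∞, -18, -1, -8, 0, -2]
  [-4, -16, -13, -5, -11, -13, 0]
D(2):
  [0, -18, -9, -1, -7, -9, -19]
  [-8, 0, -17, -9, -7, -4, -7]
  [-11, -16, 0, -7, 1, -17, -13]
  [-9, -12, -18, 0, -15, -16, -7]
  [-4, -17, -12, -5, 0, -10, -17]
  [-∞, -∞, -18, -1, -8, 0, -2]
  [-4, -16, -13, -5, -11, -13, 0]
D(3):
  [0, -18, -9, -1, -7, -9, -19]
  [-8, 0, -17, -9, -7, -4, -7]
  [-11, -16, 0, -7, 1, -17, -13]
  [-9, -12, -18, 0, -15, -16, -7]
  [-4, -17, -12, -5, 0, -10, -17]
  [-29, -34, -18, -1, -8, 0, -2]
  [-4, -16, -13, -5, -11, -13, 0]
D(4):
  [0, -13, -9, -1, -7, -9, -8]
  [-8, 0, -17, -9, -7, -4, -7]
  [-11, -16, 0, -7, 1, -17, -13]
  [-9, -12, -18, 0, -15, -16, -7]
  [-4, -17, -12, -5, 0, -10, -12]
  [-10, -13, -18, -1, -8, 0, -2]
  [-4, -16, -13, -5, -11, -13, 0]
D(5):
  [0, -13, -9, -1, -7, -9, -8]
  [-8, 0, -17, -9, -7, -4, -7]
  [-3, -16, 0, -4, 1, -9, -11]
  [-9, -12, -18, 0, -15, -16, -7]
  [-4, -17, -12, -5, 0, -10, -12]
  [-10, -13, -18, -1, -8, 0, -2]
  [-4, -16, -13, -5, -11, -13, 0]
D(6):
  [0, -13, -9, -1, -7, -9, -8]
  [-8, 0, -17, -5, -7, -4, -6]
  [-3, -16, 0, -4, 1, -9, -11]
  [-9, -12, -18, 0, -15, -16, -7]
  [-4, -17, -12, -5, 0, -10, -12]
  [-10, -13, -18, -1, -8, 0, -2]
  [-4, -16, -13, -5, -11, -13, 0]
D(7):
  [0, -13, -9, -1, -7, -9, -8]
  [-8, 0, -17, -5, -7, -4, -6]
  [-3, -16, 0, -4, 1, -9, -11]
  [-9, -12, -18, 0, -15, -16, -7]
  [-4, -17, -12, -5, 0, -10, -12]
  [-6, -13, -15, -1, -8, 0, -2]
  [-4, -16, -13, -5, -11, -13, 0]
Answer: T*[4][5] = -10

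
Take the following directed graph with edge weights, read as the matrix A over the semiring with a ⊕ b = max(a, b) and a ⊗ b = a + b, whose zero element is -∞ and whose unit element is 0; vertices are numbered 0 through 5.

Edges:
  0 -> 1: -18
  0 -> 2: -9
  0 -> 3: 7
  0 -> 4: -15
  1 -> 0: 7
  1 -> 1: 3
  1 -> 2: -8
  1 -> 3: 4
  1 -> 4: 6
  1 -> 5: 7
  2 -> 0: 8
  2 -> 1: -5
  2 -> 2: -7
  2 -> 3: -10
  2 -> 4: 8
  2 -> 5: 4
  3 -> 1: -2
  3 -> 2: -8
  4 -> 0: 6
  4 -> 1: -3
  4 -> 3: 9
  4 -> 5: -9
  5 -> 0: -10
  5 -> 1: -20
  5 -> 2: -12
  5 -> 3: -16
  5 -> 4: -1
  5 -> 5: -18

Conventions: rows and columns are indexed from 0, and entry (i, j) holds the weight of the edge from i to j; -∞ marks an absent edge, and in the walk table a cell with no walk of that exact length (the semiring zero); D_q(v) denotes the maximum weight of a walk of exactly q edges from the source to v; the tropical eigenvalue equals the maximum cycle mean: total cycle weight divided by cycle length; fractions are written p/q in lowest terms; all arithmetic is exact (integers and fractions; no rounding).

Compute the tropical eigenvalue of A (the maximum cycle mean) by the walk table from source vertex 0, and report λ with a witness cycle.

q=0: [0, -∞, -∞, -∞, -∞, -∞]
q=1: [-∞, -18, -9, 7, -15, -∞]
q=2: [-1, 5, -1, -6, -1, -5]
q=3: [12, 8, -3, 9, 11, 12]
q=4: [17, 11, 3, 20, 14, 15]
q=5: [20, 18, 12, 24, 17, 18]
q=6: [25, 22, 16, 27, 24, 25]
Optimal cycle mean attained by: cycle 1->4->3->1, total 6 + 9 + (-2), length 3.
Answer: λ = 13/3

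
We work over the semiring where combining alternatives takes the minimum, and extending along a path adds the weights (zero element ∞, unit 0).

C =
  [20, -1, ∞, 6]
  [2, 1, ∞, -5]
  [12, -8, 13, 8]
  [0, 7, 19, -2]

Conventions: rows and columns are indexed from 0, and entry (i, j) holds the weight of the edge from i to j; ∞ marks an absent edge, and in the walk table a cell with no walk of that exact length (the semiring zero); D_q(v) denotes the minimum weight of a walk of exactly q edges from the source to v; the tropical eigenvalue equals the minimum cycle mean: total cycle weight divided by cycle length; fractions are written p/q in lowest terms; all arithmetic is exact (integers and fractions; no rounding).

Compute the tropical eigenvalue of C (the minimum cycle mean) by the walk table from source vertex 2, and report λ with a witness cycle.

q=0: [∞, ∞, 0, ∞]
q=1: [12, -8, 13, 8]
q=2: [-6, -7, 26, -13]
q=3: [-13, -7, 6, -15]
q=4: [-15, -14, 4, -17]
Optimal cycle mean attained by: cycle 0->1->3->0, total (-1) + (-5) + 0, length 3.
Answer: λ = -2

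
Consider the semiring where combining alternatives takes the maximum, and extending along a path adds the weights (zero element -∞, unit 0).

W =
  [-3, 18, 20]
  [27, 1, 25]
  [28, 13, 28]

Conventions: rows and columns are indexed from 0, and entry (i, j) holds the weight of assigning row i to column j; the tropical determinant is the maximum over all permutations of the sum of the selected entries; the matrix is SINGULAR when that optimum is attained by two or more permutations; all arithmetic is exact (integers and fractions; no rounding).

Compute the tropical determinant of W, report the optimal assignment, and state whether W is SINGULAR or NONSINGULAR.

σ = (0, 1, 2): (-3) + 1 + 28 = 26
σ = (0, 2, 1): (-3) + 25 + 13 = 35
σ = (1, 0, 2): 18 + 27 + 28 = 73
σ = (1, 2, 0): 18 + 25 + 28 = 71
σ = (2, 0, 1): 20 + 27 + 13 = 60
σ = (2, 1, 0): 20 + 1 + 28 = 49
Optimal value attained by: σ = (1, 0, 2).
Answer: det⊕(W) = 73; verdict: NONSINGULAR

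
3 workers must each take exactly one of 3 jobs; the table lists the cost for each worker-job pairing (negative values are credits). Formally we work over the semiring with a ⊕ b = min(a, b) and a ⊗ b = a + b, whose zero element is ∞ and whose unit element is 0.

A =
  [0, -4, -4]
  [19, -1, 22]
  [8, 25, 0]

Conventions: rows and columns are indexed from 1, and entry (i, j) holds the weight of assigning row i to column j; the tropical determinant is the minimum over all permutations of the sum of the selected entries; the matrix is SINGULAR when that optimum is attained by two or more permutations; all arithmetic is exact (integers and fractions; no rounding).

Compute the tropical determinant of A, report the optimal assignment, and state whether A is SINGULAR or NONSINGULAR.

σ = (1, 2, 3): 0 + (-1) + 0 = -1
σ = (1, 3, 2): 0 + 22 + 25 = 47
σ = (2, 1, 3): (-4) + 19 + 0 = 15
σ = (2, 3, 1): (-4) + 22 + 8 = 26
σ = (3, 1, 2): (-4) + 19 + 25 = 40
σ = (3, 2, 1): (-4) + (-1) + 8 = 3
Optimal value attained by: σ = (1, 2, 3).
Answer: det⊕(A) = -1; verdict: NONSINGULAR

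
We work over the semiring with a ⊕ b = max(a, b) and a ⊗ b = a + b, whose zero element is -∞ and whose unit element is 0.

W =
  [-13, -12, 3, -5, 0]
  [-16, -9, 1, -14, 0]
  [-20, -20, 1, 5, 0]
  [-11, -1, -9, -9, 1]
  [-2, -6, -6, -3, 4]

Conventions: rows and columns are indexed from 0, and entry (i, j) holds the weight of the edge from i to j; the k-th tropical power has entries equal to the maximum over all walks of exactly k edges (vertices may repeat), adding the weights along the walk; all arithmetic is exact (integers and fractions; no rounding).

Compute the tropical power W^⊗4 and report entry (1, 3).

W^⊗2:
  [-2, -6, 4, 8, 4]
  [-2, -6, 2, 6, 4]
  [-2, 4, 2, 6, 6]
  [-1, -5, 0, -2, 5]
  [2, -2, 1, 1, 8]
W^⊗3:
  [2, 7, 5, 9, 9]
  [2, 5, 3, 7, 8]
  [4, 5, 5, 7, 10]
  [3, -1, 2, 5, 9]
  [6, 2, 5, 6, 12]
W^⊗4:
  [7, 8, 8, 10, 13]
  [6, 6, 6, 8, 12]
  [8, 6, 7, 10, 14]
  [7, 4, 6, 7, 13]
  [10, 6, 9, 10, 16]
Key observation: the optimum is the walk 1->2->2->2->3, with weight 1 + 1 + 1 + 5 = 8.
Optimal value attained by: walk 1->2->2->2->3.
Answer: (W^⊗4)[1][3] = 8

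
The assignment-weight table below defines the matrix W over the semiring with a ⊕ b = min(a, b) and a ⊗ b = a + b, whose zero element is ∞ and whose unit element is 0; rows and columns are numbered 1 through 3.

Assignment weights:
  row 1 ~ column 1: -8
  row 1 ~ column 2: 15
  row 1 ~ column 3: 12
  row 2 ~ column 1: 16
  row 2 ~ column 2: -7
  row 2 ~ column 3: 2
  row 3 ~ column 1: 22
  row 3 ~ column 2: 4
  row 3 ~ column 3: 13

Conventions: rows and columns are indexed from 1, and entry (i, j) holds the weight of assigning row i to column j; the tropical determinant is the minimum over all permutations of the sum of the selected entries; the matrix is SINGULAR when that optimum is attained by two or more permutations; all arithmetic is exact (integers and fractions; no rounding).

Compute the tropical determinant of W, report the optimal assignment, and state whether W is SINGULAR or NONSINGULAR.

σ = (1, 2, 3): (-8) + (-7) + 13 = -2
σ = (1, 3, 2): (-8) + 2 + 4 = -2
σ = (2, 1, 3): 15 + 16 + 13 = 44
σ = (2, 3, 1): 15 + 2 + 22 = 39
σ = (3, 1, 2): 12 + 16 + 4 = 32
σ = (3, 2, 1): 12 + (-7) + 22 = 27
Optimal value attained by: σ = (1, 2, 3).
Answer: det⊕(W) = -2; verdict: SINGULAR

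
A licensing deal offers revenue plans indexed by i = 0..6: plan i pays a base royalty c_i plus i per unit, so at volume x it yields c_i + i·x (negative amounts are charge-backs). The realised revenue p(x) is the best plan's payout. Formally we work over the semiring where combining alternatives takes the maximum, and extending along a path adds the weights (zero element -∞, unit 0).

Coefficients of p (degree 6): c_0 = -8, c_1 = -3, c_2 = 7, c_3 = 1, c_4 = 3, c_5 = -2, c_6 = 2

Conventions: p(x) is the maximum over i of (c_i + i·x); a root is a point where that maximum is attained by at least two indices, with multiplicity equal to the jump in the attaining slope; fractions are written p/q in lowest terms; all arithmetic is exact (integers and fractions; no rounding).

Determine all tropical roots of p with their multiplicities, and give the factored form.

hull edge (i=0, c=-8) to (i=2, c=7): slope 15/2, span 2
hull edge (i=2, c=7) to (i=6, c=2): slope -5/4, span 4
Factored form: p(x) = 2 ⊗ (x ⊕ (-15/2)) ⊗ (x ⊕ (-15/2)) ⊗ (x ⊕ 5/4) ⊗ (x ⊕ 5/4) ⊗ (x ⊕ 5/4) ⊗ (x ⊕ 5/4)
Answer: roots = -15/2 (mult 2), 5/4 (mult 4)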